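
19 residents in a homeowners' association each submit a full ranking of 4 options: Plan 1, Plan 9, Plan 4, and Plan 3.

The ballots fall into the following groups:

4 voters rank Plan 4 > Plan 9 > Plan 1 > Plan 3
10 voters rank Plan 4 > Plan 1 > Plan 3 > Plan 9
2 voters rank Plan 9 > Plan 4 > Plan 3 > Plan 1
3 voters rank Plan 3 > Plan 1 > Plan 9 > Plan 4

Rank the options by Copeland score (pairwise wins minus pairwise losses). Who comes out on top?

Plan 4

Pairwise results:
  Plan 1 vs Plan 9: Plan 1 wins 13–6.
  Plan 1 vs Plan 4: Plan 4 wins 16–3.
  Plan 1 vs Plan 3: Plan 1 wins 14–5.
  Plan 9 vs Plan 4: Plan 4 wins 14–5.
  Plan 9 vs Plan 3: Plan 3 wins 13–6.
  Plan 4 vs Plan 3: Plan 4 wins 16–3.
Copeland scores (wins − losses):
  Plan 1: 2 − 1 = 1
  Plan 9: 0 − 3 = -3
  Plan 4: 3 − 0 = 3
  Plan 3: 1 − 2 = -1
Plan 4 has the best Copeland score.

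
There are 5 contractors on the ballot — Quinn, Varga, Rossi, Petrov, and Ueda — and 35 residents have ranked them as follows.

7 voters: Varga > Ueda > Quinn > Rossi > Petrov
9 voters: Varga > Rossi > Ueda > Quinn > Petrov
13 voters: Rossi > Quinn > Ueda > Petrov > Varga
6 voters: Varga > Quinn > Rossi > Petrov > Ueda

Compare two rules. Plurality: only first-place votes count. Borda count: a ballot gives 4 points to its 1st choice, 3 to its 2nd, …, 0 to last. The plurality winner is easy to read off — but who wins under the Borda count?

Plurality first-place counts: Quinn 0, Varga 22, Rossi 13, Petrov 0, Ueda 0 → Varga.
Borda totals: Quinn 80, Varga 88, Rossi 98, Petrov 19, Ueda 65 → Rossi.

Rossi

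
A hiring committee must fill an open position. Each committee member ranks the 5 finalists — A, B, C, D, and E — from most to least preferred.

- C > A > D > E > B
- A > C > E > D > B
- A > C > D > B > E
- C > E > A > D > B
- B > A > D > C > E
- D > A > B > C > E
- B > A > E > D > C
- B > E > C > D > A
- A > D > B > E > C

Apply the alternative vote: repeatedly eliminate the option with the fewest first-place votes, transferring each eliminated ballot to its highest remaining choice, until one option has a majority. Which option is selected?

A

Round 1: A 3, B 3, C 2, D 1, E 0. E has the fewest and is eliminated.
Round 2: A 3, B 3, C 2, D 1. D has the fewest and is eliminated.
Round 3: A 4, B 3, C 2. C has the fewest and is eliminated.
Round 4: A 6, B 3. A has a majority.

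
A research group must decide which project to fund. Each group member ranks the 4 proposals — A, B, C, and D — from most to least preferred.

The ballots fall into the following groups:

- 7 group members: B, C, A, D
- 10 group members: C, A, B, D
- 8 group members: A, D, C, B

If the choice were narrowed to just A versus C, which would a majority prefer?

Ballots ranking A above C: 8.
Ballots ranking C above A: 7+10 = 17.
C wins the head-to-head, 17–8.

C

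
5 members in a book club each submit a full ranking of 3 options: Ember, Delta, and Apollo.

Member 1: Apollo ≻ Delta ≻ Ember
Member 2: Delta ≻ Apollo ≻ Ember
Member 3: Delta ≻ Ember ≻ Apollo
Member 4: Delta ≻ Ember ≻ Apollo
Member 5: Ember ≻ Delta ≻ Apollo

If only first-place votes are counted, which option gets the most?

First-place vote totals:
  Ember: 1
  Delta: 3
  Apollo: 1
Delta has the most first-place votes.

Delta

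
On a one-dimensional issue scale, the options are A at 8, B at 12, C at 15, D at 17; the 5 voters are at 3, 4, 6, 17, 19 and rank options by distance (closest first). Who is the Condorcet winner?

A

With single-peaked preferences on a line, the Condorcet winner is the candidate closest to the median voter.
The median voter (position 6) is closest to A at 8.
Check: A vs C — voters closer to A: 3 of 5.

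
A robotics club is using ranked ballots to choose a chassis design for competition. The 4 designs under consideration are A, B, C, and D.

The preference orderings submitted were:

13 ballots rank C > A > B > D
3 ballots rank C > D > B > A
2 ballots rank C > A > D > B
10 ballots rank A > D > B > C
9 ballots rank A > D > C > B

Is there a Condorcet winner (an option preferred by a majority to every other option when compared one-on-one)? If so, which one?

Head-to-head results (37 voters total):
A vs B: A wins 34–3.
A vs C: A wins 19–18.
A vs D: A wins 34–3.
B vs C: C wins 27–10.
B vs D: D wins 24–13.
C vs D: D wins 19–18.
A beats each rival — B (34–3), C (19–18), D (34–3) — so A is the Condorcet winner.

A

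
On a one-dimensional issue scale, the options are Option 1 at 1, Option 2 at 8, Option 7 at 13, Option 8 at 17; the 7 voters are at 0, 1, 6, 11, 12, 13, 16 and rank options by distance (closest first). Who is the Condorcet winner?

With single-peaked preferences on a line, the Condorcet winner is the candidate closest to the median voter.
The median voter (position 11) is closest to Option 7 at 13.
Check: Option 7 vs Option 1 — voters closer to Option 7: 4 of 7.

Option 7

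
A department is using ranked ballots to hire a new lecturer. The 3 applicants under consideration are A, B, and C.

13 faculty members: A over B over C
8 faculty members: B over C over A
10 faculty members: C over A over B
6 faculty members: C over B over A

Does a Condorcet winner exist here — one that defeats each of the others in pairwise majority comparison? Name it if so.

Head-to-head results (37 voters total):
A vs B: A wins 23–14.
A vs C: C wins 24–13.
B vs C: B wins 21–16.
No candidate beats all others: A beats B beats C beats A, a majority cycle.

There is no Condorcet winner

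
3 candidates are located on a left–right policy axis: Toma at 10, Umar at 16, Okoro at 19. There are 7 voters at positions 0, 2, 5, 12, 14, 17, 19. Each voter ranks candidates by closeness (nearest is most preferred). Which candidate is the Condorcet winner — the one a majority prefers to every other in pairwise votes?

Toma

With single-peaked preferences on a line, the Condorcet winner is the candidate closest to the median voter.
The median voter (position 12) is closest to Toma at 10.
Check: Toma vs Okoro — voters closer to Toma: 5 of 7.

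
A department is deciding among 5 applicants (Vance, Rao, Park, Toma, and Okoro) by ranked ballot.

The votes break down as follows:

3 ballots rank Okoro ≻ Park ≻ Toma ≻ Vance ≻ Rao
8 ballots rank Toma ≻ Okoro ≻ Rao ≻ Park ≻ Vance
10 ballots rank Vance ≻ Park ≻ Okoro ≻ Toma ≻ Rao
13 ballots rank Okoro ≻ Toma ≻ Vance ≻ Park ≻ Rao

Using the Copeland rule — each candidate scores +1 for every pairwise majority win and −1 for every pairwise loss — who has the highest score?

Pairwise results:
  Vance vs Rao: Vance wins 26–8.
  Vance vs Park: Vance wins 23–11.
  Vance vs Toma: Toma wins 24–10.
  Vance vs Okoro: Okoro wins 24–10.
  Rao vs Park: Park wins 26–8.
  Rao vs Toma: Toma wins 34–0.
  Rao vs Okoro: Okoro wins 34–0.
  Park vs Toma: Toma wins 21–13.
  Park vs Okoro: Okoro wins 24–10.
  Toma vs Okoro: Okoro wins 26–8.
Copeland scores (wins − losses):
  Vance: 2 − 2 = 0
  Rao: 0 − 4 = -4
  Park: 1 − 3 = -2
  Toma: 3 − 1 = 2
  Okoro: 4 − 0 = 4
Okoro has the best Copeland score.

Okoro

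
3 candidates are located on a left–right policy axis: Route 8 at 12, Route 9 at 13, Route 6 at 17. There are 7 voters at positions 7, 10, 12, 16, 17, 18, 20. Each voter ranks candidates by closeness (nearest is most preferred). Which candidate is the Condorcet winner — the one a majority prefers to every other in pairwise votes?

Route 6

With single-peaked preferences on a line, the Condorcet winner is the candidate closest to the median voter.
The median voter (position 16) is closest to Route 6 at 17.
Check: Route 6 vs Route 8 — voters closer to Route 6: 4 of 7.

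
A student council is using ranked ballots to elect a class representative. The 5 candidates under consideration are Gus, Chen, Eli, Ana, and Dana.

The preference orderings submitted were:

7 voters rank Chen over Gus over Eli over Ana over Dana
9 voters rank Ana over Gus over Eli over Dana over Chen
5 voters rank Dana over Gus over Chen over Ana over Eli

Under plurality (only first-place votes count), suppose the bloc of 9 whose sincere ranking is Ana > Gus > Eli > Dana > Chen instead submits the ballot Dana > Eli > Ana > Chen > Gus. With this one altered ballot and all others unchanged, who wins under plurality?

Dana

First-place totals with the altered ballot: Gus 0, Chen 7, Eli 0, Ana 0, Dana 14.
The switch changes the winner from Ana to Dana.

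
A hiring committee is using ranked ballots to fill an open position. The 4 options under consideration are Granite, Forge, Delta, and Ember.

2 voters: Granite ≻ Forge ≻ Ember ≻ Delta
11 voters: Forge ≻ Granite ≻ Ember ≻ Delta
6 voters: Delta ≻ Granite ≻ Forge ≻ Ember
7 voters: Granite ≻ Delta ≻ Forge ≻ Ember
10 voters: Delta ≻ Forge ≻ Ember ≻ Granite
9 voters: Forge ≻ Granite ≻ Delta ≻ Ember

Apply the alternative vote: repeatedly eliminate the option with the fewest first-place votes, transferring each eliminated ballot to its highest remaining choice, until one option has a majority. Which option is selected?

Delta

Round 1: Forge 20, Delta 16, Granite 9, Ember 0. Ember has the fewest and is eliminated.
Round 2: Forge 20, Delta 16, Granite 9. Granite has the fewest and is eliminated.
Round 3: Delta 23, Forge 22. Delta has a majority.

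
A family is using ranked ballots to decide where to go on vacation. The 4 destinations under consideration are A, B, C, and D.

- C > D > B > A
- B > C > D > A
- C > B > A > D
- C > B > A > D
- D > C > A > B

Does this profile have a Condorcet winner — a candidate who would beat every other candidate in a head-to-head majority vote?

Head-to-head results (5 voters total):
A vs B: B wins 4–1.
A vs C: C wins 5–0.
A vs D: D wins 3–2.
B vs C: C wins 4–1.
B vs D: B wins 3–2.
C vs D: C wins 4–1.
C beats each rival — A (5–0), B (4–1), D (4–1) — so C is the Condorcet winner.

Yes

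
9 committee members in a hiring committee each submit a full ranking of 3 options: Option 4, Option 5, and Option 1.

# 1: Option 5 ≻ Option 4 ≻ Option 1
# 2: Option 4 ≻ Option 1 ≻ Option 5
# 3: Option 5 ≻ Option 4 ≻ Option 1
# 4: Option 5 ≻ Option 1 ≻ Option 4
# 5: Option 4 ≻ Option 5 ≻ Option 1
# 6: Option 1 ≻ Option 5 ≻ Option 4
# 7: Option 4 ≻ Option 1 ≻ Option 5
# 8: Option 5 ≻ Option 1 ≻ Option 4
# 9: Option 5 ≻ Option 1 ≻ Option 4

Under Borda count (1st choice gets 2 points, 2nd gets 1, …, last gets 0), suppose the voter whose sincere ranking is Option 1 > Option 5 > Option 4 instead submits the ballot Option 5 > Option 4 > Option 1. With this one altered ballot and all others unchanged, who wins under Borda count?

Option 5

Borda totals with the altered ballot: Option 4 9, Option 5 13, Option 1 5.
The winner is unchanged: still Option 5.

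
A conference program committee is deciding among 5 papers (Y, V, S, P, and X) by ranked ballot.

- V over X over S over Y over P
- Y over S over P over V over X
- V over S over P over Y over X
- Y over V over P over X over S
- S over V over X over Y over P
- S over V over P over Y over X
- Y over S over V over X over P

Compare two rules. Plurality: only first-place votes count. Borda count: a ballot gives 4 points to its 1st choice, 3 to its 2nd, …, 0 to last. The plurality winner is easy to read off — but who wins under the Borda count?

V

Plurality first-place counts: Y 3, V 2, S 2, P 0, X 0 → Y.
Borda totals: Y 16, V 20, S 19, P 8, X 7 → V.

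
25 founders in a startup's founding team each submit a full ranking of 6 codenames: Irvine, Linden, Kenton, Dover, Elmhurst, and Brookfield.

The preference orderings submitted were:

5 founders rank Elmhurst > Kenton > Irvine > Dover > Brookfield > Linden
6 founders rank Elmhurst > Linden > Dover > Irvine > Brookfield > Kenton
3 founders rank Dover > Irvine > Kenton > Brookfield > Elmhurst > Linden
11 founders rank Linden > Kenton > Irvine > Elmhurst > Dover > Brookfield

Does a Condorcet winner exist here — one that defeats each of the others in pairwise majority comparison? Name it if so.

None — there is no Condorcet winner

Head-to-head results (25 voters total):
Irvine vs Linden: Linden wins 17–8.
Irvine vs Kenton: Kenton wins 16–9.
Irvine vs Dover: Irvine wins 16–9.
Irvine vs Elmhurst: Irvine wins 14–11.
Irvine vs Brookfield: Irvine wins 25–0.
Linden vs Kenton: Linden wins 17–8.
Linden vs Dover: Linden wins 17–8.
Linden vs Elmhurst: Elmhurst wins 14–11.
Linden vs Brookfield: Linden wins 17–8.
Kenton vs Dover: Kenton wins 16–9.
Kenton vs Elmhurst: Kenton wins 14–11.
Kenton vs Brookfield: Kenton wins 19–6.
Dover vs Elmhurst: Elmhurst wins 22–3.
Dover vs Brookfield: Dover wins 25–0.
Elmhurst vs Brookfield: Elmhurst wins 22–3.
No candidate beats all others: Irvine beats Elmhurst beats Linden beats Irvine, a majority cycle.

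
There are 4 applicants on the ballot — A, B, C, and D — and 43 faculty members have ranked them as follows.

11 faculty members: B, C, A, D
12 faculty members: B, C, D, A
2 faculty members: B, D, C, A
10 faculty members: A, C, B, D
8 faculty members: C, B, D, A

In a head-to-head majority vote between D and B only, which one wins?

Ballots ranking D above B: 0.
Ballots ranking B above D: 11+12+2+10+8 = 43.
B wins the head-to-head, 43–0.

B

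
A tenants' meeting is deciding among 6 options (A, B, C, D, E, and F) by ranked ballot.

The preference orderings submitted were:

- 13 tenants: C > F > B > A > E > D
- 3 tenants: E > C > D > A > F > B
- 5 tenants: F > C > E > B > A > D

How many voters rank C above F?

Ballots ranking C above F: 13+3 = 16.
Ballots ranking F above C: 5.
So 16 of 21 voters prefer C to F.

16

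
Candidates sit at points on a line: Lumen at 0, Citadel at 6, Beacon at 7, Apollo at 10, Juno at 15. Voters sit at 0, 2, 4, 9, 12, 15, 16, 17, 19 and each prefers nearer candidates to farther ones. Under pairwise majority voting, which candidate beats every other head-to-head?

Apollo

With single-peaked preferences on a line, the Condorcet winner is the candidate closest to the median voter.
The median voter (position 12) is closest to Apollo at 10.
Check: Apollo vs Lumen — voters closer to Apollo: 6 of 9.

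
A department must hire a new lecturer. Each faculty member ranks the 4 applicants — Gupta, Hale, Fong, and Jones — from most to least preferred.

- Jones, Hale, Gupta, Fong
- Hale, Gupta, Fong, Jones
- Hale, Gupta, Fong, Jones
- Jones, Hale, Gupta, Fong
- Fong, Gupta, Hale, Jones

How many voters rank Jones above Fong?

2

Ballots ranking Jones above Fong: 2.
Ballots ranking Fong above Jones: 3.
So 2 of 5 voters prefer Jones to Fong.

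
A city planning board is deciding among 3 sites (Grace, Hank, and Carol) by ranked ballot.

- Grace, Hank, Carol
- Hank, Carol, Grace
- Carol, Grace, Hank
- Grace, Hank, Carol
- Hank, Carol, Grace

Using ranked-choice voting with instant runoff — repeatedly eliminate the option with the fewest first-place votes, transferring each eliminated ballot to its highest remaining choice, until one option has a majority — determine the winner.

Round 1: Grace 2, Hank 2, Carol 1. Carol has the fewest and is eliminated.
Round 2: Grace 3, Hank 2. Grace has a majority.

Grace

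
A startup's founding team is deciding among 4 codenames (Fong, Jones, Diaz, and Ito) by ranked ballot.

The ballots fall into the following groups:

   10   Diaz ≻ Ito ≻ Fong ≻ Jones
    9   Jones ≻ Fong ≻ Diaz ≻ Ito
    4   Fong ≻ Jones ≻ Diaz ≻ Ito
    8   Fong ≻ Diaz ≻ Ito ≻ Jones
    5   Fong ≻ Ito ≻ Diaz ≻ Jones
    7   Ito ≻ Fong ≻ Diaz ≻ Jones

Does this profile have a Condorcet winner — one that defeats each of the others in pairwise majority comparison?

Head-to-head results (43 voters total):
Fong vs Jones: Fong wins 34–9.
Fong vs Diaz: Fong wins 33–10.
Fong vs Ito: Fong wins 26–17.
Jones vs Diaz: Diaz wins 30–13.
Jones vs Ito: Ito wins 30–13.
Diaz vs Ito: Diaz wins 31–12.
Fong beats each rival — Jones (34–9), Diaz (33–10), Ito (26–17) — so Fong is the Condorcet winner.

Yes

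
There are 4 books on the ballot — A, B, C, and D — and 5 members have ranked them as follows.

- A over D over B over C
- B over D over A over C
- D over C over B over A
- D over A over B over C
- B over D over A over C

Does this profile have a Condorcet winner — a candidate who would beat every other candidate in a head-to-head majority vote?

Head-to-head results (5 voters total):
A vs B: B wins 3–2.
A vs C: A wins 4–1.
A vs D: D wins 4–1.
B vs C: B wins 4–1.
B vs D: D wins 3–2.
C vs D: D wins 5–0.
D beats each rival — A (4–1), B (3–2), C (5–0) — so D is the Condorcet winner.

Yes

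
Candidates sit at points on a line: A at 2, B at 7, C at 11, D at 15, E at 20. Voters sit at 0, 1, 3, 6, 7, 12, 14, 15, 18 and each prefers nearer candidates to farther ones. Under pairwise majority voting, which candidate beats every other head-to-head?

B

With single-peaked preferences on a line, the Condorcet winner is the candidate closest to the median voter.
The median voter (position 7) is closest to B at 7.
Check: B vs C — voters closer to B: 5 of 9.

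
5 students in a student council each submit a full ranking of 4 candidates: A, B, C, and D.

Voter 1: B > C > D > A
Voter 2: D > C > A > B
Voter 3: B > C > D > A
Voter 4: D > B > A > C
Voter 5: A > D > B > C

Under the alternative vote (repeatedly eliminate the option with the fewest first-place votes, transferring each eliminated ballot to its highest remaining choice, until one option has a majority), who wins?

Round 1: B 2, D 2, A 1, C 0. C has the fewest and is eliminated.
Round 2: B 2, D 2, A 1. A has the fewest and is eliminated.
Round 3: D 3, B 2. D has a majority.

D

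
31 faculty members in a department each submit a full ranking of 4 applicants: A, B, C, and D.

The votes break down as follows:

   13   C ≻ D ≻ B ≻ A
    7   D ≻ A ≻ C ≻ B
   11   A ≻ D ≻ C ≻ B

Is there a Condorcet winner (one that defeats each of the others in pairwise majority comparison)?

Head-to-head results (31 voters total):
A vs B: A wins 18–13.
A vs C: A wins 18–13.
A vs D: D wins 20–11.
B vs C: C wins 31–0.
B vs D: D wins 31–0.
C vs D: D wins 18–13.
D beats each rival — A (20–11), B (31–0), C (18–13) — so D is the Condorcet winner.

Yes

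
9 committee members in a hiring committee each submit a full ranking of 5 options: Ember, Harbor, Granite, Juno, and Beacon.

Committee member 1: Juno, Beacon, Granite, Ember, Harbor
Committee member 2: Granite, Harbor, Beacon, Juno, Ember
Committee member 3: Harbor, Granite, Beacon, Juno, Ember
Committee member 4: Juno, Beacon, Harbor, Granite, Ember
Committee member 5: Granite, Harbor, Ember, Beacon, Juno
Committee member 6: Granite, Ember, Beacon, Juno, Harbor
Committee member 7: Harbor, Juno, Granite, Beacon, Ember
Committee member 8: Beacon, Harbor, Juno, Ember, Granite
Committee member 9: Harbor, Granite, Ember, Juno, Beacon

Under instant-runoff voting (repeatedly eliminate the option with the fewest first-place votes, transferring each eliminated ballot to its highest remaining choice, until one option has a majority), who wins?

Harbor

Round 1: Harbor 3, Granite 3, Juno 2, Beacon 1, Ember 0. Ember has the fewest and is eliminated.
Round 2: Harbor 3, Granite 3, Juno 2, Beacon 1. Beacon has the fewest and is eliminated.
Round 3: Harbor 4, Granite 3, Juno 2. Juno has the fewest and is eliminated.
Round 4: Harbor 5, Granite 4. Harbor has a majority.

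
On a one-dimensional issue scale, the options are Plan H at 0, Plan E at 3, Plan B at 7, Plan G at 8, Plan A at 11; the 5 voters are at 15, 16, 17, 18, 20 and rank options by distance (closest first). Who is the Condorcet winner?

Plan A

With single-peaked preferences on a line, the Condorcet winner is the candidate closest to the median voter.
The median voter (position 17) is closest to Plan A at 11.
Check: Plan A vs Plan E — voters closer to Plan A: 5 of 5.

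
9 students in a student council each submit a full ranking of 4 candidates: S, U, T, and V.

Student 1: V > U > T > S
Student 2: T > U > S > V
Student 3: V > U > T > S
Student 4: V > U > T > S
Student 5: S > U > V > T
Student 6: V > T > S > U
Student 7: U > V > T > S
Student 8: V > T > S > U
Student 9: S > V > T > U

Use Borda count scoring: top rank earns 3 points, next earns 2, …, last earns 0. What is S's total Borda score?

Borda scores:
  S: 0 + 1 + 0 + 0 + 3 + 1 + 0 + 1 + 3 = 9
  U: 2 + 2 + 2 + 2 + 2 + 0 + 3 + 0 + 0 = 13
  T: 1 + 3 + 1 + 1 + 0 + 2 + 1 + 2 + 1 = 12
  V: 3 + 0 + 3 + 3 + 1 + 3 + 2 + 3 + 2 = 20

9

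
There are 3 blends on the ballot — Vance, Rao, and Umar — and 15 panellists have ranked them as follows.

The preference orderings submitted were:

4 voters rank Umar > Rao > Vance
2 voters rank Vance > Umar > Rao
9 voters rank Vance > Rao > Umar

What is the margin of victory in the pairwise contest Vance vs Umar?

7

Ballots ranking Vance above Umar: 2+9 = 11.
Ballots ranking Umar above Vance: 4.
Vance wins 11–4, a margin of 7.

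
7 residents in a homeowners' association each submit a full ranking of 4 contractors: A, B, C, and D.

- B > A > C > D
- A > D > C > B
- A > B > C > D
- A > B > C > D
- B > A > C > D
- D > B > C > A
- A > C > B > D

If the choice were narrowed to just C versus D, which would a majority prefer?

Ballots ranking C above D: 5.
Ballots ranking D above C: 2.
C wins the head-to-head, 5–2.

C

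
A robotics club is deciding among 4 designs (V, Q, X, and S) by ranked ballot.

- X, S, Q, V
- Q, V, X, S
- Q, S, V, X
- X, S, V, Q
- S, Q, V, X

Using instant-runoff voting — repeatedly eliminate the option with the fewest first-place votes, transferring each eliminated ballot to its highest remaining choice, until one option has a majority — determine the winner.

Round 1: Q 2, X 2, S 1, V 0. V has the fewest and is eliminated.
Round 2: Q 2, X 2, S 1. S has the fewest and is eliminated.
Round 3: Q 3, X 2. Q has a majority.

Q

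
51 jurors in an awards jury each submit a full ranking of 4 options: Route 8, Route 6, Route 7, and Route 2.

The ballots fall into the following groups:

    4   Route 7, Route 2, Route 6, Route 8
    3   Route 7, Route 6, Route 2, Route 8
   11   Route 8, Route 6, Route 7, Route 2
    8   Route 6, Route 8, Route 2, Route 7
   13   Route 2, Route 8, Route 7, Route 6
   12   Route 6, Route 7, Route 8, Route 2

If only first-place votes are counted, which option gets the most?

Route 6

First-place vote totals:
  Route 8: 11
  Route 6: 20
  Route 7: 7
  Route 2: 13
Route 6 has the most first-place votes.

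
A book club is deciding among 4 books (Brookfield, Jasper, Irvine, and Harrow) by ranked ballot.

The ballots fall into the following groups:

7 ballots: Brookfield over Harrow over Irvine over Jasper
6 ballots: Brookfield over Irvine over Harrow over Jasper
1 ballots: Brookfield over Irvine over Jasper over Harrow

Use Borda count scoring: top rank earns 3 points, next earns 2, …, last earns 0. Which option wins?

Borda scores:
  Brookfield: 7·3 + 6·3 + 3 = 42
  Jasper: 7·0 + 6·0 + 1 = 1
  Irvine: 7·1 + 6·2 + 2 = 21
  Harrow: 7·2 + 6·1 + 0 = 20
Brookfield has the highest total.

Brookfield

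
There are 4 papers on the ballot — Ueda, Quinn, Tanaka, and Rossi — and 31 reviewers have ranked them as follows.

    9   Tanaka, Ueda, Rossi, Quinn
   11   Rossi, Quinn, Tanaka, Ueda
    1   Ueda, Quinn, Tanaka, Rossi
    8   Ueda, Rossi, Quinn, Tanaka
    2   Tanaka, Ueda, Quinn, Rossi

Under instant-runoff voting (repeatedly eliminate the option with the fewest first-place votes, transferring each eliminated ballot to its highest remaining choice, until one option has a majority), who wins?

Round 1: Tanaka 11, Rossi 11, Ueda 9, Quinn 0. Quinn has the fewest and is eliminated.
Round 2: Tanaka 11, Rossi 11, Ueda 9. Ueda has the fewest and is eliminated.
Round 3: Rossi 19, Tanaka 12. Rossi has a majority.

Rossi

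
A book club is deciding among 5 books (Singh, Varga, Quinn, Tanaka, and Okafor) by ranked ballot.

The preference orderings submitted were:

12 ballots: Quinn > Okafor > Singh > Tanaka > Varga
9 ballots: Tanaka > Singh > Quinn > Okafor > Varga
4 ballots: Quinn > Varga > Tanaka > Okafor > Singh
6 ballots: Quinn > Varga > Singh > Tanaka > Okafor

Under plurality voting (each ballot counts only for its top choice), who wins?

First-place vote totals:
  Singh: 0
  Varga: 0
  Quinn: 22
  Tanaka: 9
  Okafor: 0
Quinn has the most first-place votes.

Quinn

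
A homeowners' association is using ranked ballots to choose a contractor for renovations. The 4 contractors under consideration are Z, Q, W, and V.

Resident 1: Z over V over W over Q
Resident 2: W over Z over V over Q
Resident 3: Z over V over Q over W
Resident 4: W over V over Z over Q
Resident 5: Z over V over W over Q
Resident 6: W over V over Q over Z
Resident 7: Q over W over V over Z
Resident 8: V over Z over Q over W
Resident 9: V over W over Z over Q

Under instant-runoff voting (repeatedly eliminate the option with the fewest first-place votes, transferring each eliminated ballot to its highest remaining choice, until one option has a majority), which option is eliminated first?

Q

Round 1: Z 3, W 3, V 2, Q 1. Q has the fewest and is eliminated.
Round 2: W 4, Z 3, V 2. V has the fewest and is eliminated.
Round 3: W 5, Z 4. W has a majority.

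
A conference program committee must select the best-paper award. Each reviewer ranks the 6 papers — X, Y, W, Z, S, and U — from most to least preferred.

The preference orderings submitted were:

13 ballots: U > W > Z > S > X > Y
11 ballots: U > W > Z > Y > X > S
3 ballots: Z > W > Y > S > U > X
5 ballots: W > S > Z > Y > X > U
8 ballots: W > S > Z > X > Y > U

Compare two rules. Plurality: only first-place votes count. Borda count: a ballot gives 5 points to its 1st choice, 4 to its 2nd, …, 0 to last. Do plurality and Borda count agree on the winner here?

No

Plurality first-place counts: X 0, Y 0, W 13, Z 3, S 0, U 24 → U.
Borda totals: X 45, Y 49, W 173, Z 126, S 84, U 123 → W.
The two rules disagree: plurality picks U, Borda picks W.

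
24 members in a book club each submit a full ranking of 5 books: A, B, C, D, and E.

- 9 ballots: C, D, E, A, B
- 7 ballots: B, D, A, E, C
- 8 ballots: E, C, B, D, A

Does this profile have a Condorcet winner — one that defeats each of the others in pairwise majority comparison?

Head-to-head results (24 voters total):
A vs B: B wins 15–9.
A vs C: C wins 17–7.
A vs D: D wins 24–0.
A vs E: E wins 17–7.
B vs C: C wins 17–7.
B vs D: B wins 15–9.
B vs E: E wins 17–7.
C vs D: C wins 17–7.
C vs E: E wins 15–9.
D vs E: D wins 16–8.
No candidate beats all others: B beats D beats E beats B, a majority cycle.

No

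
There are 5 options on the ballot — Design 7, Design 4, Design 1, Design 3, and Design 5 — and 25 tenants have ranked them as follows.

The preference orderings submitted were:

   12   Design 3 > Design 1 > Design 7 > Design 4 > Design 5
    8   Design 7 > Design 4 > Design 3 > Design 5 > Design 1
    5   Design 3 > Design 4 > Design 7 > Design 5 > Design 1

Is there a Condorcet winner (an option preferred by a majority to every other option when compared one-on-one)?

Head-to-head results (25 voters total):
Design 7 vs Design 4: Design 7 wins 20–5.
Design 7 vs Design 1: Design 7 wins 13–12.
Design 7 vs Design 3: Design 3 wins 17–8.
Design 7 vs Design 5: Design 7 wins 25–0.
Design 4 vs Design 1: Design 4 wins 13–12.
Design 4 vs Design 3: Design 3 wins 17–8.
Design 4 vs Design 5: Design 4 wins 25–0.
Design 1 vs Design 3: Design 3 wins 25–0.
Design 1 vs Design 5: Design 5 wins 13–12.
Design 3 vs Design 5: Design 3 wins 25–0.
Design 3 beats each rival — Design 7 (17–8), Design 4 (17–8), Design 1 (25–0), Design 5 (25–0) — so Design 3 is the Condorcet winner.

Yes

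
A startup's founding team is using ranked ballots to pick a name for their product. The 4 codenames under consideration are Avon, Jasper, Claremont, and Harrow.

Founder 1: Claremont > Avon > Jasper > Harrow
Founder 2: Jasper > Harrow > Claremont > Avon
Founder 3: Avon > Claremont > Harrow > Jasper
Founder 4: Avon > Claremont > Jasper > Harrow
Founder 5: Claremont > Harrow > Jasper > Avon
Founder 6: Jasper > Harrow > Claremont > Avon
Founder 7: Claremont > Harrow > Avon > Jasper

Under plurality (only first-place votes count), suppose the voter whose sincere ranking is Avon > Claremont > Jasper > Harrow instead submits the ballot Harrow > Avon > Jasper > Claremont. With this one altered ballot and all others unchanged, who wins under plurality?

First-place totals with the altered ballot: Avon 1, Jasper 2, Claremont 3, Harrow 1.
The winner is unchanged: still Claremont.

Claremont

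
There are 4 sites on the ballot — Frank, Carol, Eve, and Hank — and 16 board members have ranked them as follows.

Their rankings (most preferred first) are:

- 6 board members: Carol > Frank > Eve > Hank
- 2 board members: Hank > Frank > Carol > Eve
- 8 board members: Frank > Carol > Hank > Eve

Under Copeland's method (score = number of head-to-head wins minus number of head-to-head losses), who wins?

Pairwise results:
  Frank vs Carol: Frank wins 10–6.
  Frank vs Eve: Frank wins 16–0.
  Frank vs Hank: Frank wins 14–2.
  Carol vs Eve: Carol wins 16–0.
  Carol vs Hank: Carol wins 14–2.
  Eve vs Hank: Hank wins 10–6.
Copeland scores (wins − losses):
  Frank: 3 − 0 = 3
  Carol: 2 − 1 = 1
  Eve: 0 − 3 = -3
  Hank: 1 − 2 = -1
Frank has the best Copeland score.

Frank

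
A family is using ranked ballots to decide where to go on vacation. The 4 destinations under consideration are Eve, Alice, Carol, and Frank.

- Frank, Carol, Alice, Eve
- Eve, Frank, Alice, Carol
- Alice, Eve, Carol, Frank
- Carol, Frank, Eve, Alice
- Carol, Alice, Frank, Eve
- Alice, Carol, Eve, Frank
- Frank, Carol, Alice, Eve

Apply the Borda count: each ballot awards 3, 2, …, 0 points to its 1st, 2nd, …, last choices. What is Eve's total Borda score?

Borda scores:
  Eve: 0 + 3 + 2 + 1 + 0 + 1 + 0 = 7
  Alice: 1 + 1 + 3 + 0 + 2 + 3 + 1 = 11
  Carol: 2 + 0 + 1 + 3 + 3 + 2 + 2 = 13
  Frank: 3 + 2 + 0 + 2 + 1 + 0 + 3 = 11

7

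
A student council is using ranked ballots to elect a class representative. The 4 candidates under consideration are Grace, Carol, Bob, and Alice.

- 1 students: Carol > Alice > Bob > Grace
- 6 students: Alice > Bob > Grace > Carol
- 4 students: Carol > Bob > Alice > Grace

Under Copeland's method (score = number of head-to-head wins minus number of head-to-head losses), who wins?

Pairwise results:
  Grace vs Carol: Grace wins 6–5.
  Grace vs Bob: Bob wins 11–0.
  Grace vs Alice: Alice wins 11–0.
  Carol vs Bob: Bob wins 6–5.
  Carol vs Alice: Alice wins 6–5.
  Bob vs Alice: Alice wins 7–4.
Copeland scores (wins − losses):
  Grace: 1 − 2 = -1
  Carol: 0 − 3 = -3
  Bob: 2 − 1 = 1
  Alice: 3 − 0 = 3
Alice has the best Copeland score.

Alice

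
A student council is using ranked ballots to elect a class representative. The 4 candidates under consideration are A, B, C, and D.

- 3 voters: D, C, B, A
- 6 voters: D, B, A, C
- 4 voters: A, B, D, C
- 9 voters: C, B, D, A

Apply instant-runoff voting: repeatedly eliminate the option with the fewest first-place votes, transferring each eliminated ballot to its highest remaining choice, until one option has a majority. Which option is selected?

Round 1: C 9, D 9, A 4, B 0. B has the fewest and is eliminated.
Round 2: C 9, D 9, A 4. A has the fewest and is eliminated.
Round 3: D 13, C 9. D has a majority.

D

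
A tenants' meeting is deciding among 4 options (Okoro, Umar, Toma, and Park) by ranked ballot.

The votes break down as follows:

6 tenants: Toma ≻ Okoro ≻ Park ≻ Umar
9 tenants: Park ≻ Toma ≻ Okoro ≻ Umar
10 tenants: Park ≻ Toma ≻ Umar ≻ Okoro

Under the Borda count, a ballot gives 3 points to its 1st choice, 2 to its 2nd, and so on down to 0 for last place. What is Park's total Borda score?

Borda scores:
  Okoro: 6·2 + 9·1 + 10·0 = 21
  Umar: 6·0 + 9·0 + 10·1 = 10
  Toma: 6·3 + 9·2 + 10·2 = 56
  Park: 6·1 + 9·3 + 10·3 = 63

63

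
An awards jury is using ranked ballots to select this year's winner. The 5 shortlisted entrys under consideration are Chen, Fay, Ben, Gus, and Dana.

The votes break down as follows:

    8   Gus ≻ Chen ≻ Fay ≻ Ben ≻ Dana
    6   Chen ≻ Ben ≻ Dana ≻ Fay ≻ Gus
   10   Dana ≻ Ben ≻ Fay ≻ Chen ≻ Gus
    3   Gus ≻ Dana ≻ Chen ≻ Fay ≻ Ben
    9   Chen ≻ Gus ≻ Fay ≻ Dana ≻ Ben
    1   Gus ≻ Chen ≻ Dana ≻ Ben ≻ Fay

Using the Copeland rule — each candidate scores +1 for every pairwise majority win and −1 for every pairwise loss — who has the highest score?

Chen

Pairwise results:
  Chen vs Fay: Chen wins 27–10.
  Chen vs Ben: Chen wins 27–10.
  Chen vs Gus: Chen wins 25–12.
  Chen vs Dana: Chen wins 24–13.
  Fay vs Ben: Fay wins 20–17.
  Fay vs Gus: Gus wins 21–16.
  Fay vs Dana: Dana wins 20–17.
  Ben vs Gus: Gus wins 21–16.
  Ben vs Dana: Dana wins 23–14.
  Gus vs Dana: Gus wins 21–16.
Copeland scores (wins − losses):
  Chen: 4 − 0 = 4
  Fay: 1 − 3 = -2
  Ben: 0 − 4 = -4
  Gus: 3 − 1 = 2
  Dana: 2 − 2 = 0
Chen has the best Copeland score.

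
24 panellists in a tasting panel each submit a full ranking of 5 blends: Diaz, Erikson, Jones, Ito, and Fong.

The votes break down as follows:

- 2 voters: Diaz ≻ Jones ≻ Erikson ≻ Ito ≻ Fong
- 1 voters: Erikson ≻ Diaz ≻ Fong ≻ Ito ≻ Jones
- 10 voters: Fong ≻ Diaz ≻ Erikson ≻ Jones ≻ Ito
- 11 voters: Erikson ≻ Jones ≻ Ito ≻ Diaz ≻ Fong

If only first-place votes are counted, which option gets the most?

First-place vote totals:
  Diaz: 2
  Erikson: 12
  Jones: 0
  Ito: 0
  Fong: 10
Erikson has the most first-place votes.

Erikson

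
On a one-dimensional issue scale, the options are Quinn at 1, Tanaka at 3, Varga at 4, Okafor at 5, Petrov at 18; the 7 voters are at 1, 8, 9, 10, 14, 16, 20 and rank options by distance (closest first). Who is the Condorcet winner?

Okafor

With single-peaked preferences on a line, the Condorcet winner is the candidate closest to the median voter.
The median voter (position 10) is closest to Okafor at 5.
Check: Okafor vs Tanaka — voters closer to Okafor: 6 of 7.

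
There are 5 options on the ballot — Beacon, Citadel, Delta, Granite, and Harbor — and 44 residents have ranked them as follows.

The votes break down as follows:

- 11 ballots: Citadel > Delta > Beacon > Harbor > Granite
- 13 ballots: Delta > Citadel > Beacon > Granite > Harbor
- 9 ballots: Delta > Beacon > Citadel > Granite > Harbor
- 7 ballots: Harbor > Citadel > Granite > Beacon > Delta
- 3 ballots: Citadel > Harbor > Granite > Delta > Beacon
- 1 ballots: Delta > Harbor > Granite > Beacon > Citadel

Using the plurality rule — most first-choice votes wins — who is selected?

Delta

First-place vote totals:
  Beacon: 0
  Citadel: 14
  Delta: 23
  Granite: 0
  Harbor: 7
Delta has the most first-place votes.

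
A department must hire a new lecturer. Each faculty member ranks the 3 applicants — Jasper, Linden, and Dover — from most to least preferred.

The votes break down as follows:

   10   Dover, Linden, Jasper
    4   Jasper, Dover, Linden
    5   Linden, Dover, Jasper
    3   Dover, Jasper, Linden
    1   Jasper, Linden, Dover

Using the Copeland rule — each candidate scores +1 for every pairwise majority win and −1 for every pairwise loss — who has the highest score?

Pairwise results:
  Jasper vs Linden: Linden wins 15–8.
  Jasper vs Dover: Dover wins 18–5.
  Linden vs Dover: Dover wins 17–6.
Copeland scores (wins − losses):
  Jasper: 0 − 2 = -2
  Linden: 1 − 1 = 0
  Dover: 2 − 0 = 2
Dover has the best Copeland score.

Dover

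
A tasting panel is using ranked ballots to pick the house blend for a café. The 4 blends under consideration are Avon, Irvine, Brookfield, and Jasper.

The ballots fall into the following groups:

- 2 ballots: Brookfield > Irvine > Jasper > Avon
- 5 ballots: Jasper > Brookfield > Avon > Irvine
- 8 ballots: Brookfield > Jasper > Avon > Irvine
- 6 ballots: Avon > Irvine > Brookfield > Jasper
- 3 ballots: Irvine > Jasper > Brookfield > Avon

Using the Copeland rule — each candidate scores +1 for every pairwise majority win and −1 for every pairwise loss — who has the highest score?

Brookfield

Pairwise results:
  Avon vs Irvine: Avon wins 19–5.
  Avon vs Brookfield: Brookfield wins 18–6.
  Avon vs Jasper: Jasper wins 18–6.
  Irvine vs Brookfield: Brookfield wins 15–9.
  Irvine vs Jasper: Jasper wins 13–11.
  Brookfield vs Jasper: Brookfield wins 16–8.
Copeland scores (wins − losses):
  Avon: 1 − 2 = -1
  Irvine: 0 − 3 = -3
  Brookfield: 3 − 0 = 3
  Jasper: 2 − 1 = 1
Brookfield has the best Copeland score.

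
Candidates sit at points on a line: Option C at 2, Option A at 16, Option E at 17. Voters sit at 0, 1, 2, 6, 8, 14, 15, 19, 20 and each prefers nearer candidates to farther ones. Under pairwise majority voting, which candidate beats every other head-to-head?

With single-peaked preferences on a line, the Condorcet winner is the candidate closest to the median voter.
The median voter (position 8) is closest to Option C at 2.
Check: Option C vs Option A — voters closer to Option C: 5 of 9.

Option C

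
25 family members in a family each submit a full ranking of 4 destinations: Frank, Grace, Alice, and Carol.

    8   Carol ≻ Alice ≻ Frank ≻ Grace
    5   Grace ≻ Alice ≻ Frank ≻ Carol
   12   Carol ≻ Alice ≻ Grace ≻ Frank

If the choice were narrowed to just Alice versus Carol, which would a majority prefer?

Ballots ranking Alice above Carol: 5.
Ballots ranking Carol above Alice: 8+12 = 20.
Carol wins the head-to-head, 20–5.

Carol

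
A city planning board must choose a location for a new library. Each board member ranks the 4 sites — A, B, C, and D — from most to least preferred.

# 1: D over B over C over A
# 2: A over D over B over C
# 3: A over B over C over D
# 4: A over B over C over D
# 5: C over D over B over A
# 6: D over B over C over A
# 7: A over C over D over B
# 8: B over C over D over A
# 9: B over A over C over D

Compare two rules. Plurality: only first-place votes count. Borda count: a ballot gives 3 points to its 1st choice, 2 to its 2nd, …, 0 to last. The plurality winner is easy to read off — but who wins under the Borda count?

Plurality first-place counts: A 4, B 2, C 1, D 2 → A.
Borda totals: A 14, B 16, C 12, D 12 → B.

B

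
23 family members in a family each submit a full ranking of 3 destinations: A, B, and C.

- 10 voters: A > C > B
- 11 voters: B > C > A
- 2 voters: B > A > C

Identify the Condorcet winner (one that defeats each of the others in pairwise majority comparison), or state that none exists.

B

Head-to-head results (23 voters total):
A vs B: B wins 13–10.
A vs C: A wins 12–11.
B vs C: B wins 13–10.
B beats each rival — A (13–10), C (13–10) — so B is the Condorcet winner.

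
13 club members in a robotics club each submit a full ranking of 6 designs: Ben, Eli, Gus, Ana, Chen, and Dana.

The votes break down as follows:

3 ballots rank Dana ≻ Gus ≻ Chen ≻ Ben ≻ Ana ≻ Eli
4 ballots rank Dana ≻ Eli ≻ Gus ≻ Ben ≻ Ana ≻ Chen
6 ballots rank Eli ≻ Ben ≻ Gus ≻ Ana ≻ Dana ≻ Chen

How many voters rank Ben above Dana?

Ballots ranking Ben above Dana: 6.
Ballots ranking Dana above Ben: 3+4 = 7.
So 6 of 13 voters prefer Ben to Dana.

6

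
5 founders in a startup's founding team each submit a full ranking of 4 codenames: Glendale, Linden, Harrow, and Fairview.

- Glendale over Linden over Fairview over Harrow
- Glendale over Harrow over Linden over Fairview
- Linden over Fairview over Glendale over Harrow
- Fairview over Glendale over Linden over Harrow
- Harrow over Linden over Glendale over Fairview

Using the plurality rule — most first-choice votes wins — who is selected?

First-place vote totals:
  Glendale: 2
  Linden: 1
  Harrow: 1
  Fairview: 1
Glendale has the most first-place votes.

Glendale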